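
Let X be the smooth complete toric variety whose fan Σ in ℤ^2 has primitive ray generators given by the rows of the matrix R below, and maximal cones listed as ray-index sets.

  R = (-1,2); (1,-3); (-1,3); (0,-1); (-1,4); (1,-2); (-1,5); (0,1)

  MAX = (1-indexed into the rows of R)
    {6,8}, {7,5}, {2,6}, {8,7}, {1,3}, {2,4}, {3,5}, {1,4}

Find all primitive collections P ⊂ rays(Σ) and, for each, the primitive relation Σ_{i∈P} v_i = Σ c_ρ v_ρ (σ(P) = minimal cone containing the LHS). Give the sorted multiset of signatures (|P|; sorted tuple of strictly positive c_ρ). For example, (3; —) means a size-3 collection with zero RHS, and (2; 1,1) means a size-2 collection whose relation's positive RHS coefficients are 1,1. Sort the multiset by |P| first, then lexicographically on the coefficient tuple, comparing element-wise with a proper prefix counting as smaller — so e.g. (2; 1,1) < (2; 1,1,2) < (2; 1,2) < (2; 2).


The 20 primitive collections of Σ (r=8, n=2):

  {1,6}:  v_{1} + v_{6} = 0 — sig = (2; —)
  {2,3}:  v_{2} + v_{3} = 0 — sig = (2; —)
  {4,8}:  v_{4} + v_{8} = 0 — sig = (2; —)
  {1,2}:  v_{1} + v_{2} = v_{4} — sig = (2; 1)
  {1,8}:  v_{1} + v_{8} = v_{3} — sig = (2; 1)
  {2,5}:  v_{2} + v_{5} = v_{8} — sig = (2; 1)
  {2,8}:  v_{2} + v_{8} = v_{6} — sig = (2; 1)
  {3,4}:  v_{3} + v_{4} = v_{1} — sig = (2; 1)
  {3,6}:  v_{3} + v_{6} = v_{8} — sig = (2; 1)
  {3,8}:  v_{3} + v_{8} = v_{5} — sig = (2; 1)
  {4,5}:  v_{4} + v_{5} = v_{3} — sig = (2; 1)
  {4,6}:  v_{4} + v_{6} = v_{2} — sig = (2; 1)
  {4,7}:  v_{4} + v_{7} = v_{5} — sig = (2; 1)
  {5,8}:  v_{5} + v_{8} = v_{7} — sig = (2; 1)
  {1,7}:  v_{1} + v_{7} = v_{3} + v_{5} — sig = (2; 1,1)
  {1,5}:  v_{1} + v_{5} = 2·v_{3} — sig = (2; 2)
  {2,7}:  v_{2} + v_{7} = 2·v_{8} — sig = (2; 2)
  {3,7}:  v_{3} + v_{7} = 2·v_{5} — sig = (2; 2)
  {5,6}:  v_{5} + v_{6} = 2·v_{8} — sig = (2; 2)
  {6,7}:  v_{6} + v_{7} = 3·v_{8} — sig = (2; 3)

Hence PRS(X_Σ) =
    |P|=2: 20 collections, coeffs (), (), (), (1), (1), (1), (1), (1), (1), (1), (1), (1), (1), (1), (1,1), (2), (2), (2), (2), (3)


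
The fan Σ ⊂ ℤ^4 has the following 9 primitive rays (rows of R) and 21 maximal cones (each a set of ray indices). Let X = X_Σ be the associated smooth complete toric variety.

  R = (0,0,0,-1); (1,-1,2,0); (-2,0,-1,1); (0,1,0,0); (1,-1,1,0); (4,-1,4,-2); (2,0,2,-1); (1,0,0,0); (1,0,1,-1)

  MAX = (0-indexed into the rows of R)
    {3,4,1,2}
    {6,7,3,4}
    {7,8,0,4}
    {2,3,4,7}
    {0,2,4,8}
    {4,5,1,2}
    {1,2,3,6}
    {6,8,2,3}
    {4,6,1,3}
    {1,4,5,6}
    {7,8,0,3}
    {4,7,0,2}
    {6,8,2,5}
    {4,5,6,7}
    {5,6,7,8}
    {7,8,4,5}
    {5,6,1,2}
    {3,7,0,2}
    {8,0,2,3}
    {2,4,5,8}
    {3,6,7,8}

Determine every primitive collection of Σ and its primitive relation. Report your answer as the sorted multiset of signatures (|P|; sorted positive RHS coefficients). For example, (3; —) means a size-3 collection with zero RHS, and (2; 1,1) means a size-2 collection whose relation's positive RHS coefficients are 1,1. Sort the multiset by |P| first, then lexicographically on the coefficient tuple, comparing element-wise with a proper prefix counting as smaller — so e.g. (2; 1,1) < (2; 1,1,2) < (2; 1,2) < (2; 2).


The 13 primitive collections of Σ (r=9, n=4):

  P={1,8}:  v_{1} + v_{8} = v_{2} + v_{5}  ⇒ sig = (2; 1,1)
  P={0,1}:  v_{0} + v_{1} = v_{2} + v_{4} + 2·v_{8}  ⇒ sig = (2; 1,1,2)
  P={1,7}:  v_{1} + v_{7} = v_{3} + 2·v_{4}  ⇒ sig = (2; 1,2)
  P={0,5}:  v_{0} + v_{5} = v_{4} + 3·v_{8}  ⇒ sig = (2; 1,3)
  P={0,6}:  v_{0} + v_{6} = 2·v_{8}  ⇒ sig = (2; 2)
  P={3,5}:  v_{3} + v_{5} = 2·v_{6}  ⇒ sig = (2; 2)
  P={2,7,8}:  v_{2} + v_{7} + v_{8} = 0  ⇒ sig = (3; —)
  P={0,3,4}:  v_{0} + v_{3} + v_{4} = v_{8}  ⇒ sig = (3; 1)
  P={2,4,6}:  v_{2} + v_{4} + v_{6} = v_{1}  ⇒ sig = (3; 1)
  P={3,4,8}:  v_{3} + v_{4} + v_{8} = v_{6}  ⇒ sig = (3; 1)
  P={4,6,8}:  v_{4} + v_{6} + v_{8} = v_{5}  ⇒ sig = (3; 1)
  P={2,5,7}:  v_{2} + v_{5} + v_{7} = v_{4} + v_{6}  ⇒ sig = (3; 1,1)
  P={2,6,7}:  v_{2} + v_{6} + v_{7} = v_{3} + v_{4}  ⇒ sig = (3; 1,1)

Sorted signature multiset PRS(X):
[(2; 1,1), (2; 1,1,2), (2; 1,2), (2; 1,3), (2; 2), (2; 2), (3; —), (3; 1), (3; 1), (3; 1), (3; 1), (3; 1,1), (3; 1,1)]


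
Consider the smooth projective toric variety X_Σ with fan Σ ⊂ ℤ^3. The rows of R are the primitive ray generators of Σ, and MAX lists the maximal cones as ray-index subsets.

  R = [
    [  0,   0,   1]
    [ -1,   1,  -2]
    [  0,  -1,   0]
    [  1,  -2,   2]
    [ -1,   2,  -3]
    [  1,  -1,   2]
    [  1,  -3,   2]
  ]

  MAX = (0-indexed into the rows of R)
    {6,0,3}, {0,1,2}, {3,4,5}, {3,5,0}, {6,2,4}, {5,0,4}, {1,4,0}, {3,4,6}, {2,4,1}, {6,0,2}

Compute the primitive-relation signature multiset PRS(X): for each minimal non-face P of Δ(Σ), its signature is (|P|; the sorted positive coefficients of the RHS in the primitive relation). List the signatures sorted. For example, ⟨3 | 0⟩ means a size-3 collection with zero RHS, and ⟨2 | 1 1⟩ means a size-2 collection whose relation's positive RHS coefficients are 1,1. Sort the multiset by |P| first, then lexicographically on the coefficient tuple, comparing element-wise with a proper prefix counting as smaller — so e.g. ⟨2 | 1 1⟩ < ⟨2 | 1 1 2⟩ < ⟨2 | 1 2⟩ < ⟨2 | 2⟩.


Δ(Σ) — 7 vertices, 9 min non-faces:

  {1,5}:  v_{1} + v_{5} = 0  ⟹  sig = ⟨2 | 0⟩
  {1,3}:  v_{1} + v_{3} = v_{2}  ⟹  sig = ⟨2 | 1⟩
  {2,3}:  v_{2} + v_{3} = v_{6}  ⟹  sig = ⟨2 | 1⟩
  {2,5}:  v_{2} + v_{5} = v_{3}  ⟹  sig = ⟨2 | 1⟩
  {1,6}:  v_{1} + v_{6} = 2·v_{2}  ⟹  sig = ⟨2 | 2⟩
  {5,6}:  v_{5} + v_{6} = 2·v_{3}  ⟹  sig = ⟨2 | 2⟩
  {0,3,4}:  v_{0} + v_{3} + v_{4} = 0  ⟹  sig = ⟨3 | 0⟩
  {0,2,4}:  v_{0} + v_{2} + v_{4} = v_{1}  ⟹  sig = ⟨3 | 1⟩
  {0,4,6}:  v_{0} + v_{4} + v_{6} = v_{2}  ⟹  sig = ⟨3 | 1⟩

so the primitive-relation signature multiset is
    ⟨2 | 0⟩
    ⟨2 | 1⟩
    ⟨2 | 1⟩
    ⟨2 | 1⟩
    ⟨2 | 2⟩
    ⟨2 | 2⟩
    ⟨3 | 0⟩
    ⟨3 | 1⟩
    ⟨3 | 1⟩


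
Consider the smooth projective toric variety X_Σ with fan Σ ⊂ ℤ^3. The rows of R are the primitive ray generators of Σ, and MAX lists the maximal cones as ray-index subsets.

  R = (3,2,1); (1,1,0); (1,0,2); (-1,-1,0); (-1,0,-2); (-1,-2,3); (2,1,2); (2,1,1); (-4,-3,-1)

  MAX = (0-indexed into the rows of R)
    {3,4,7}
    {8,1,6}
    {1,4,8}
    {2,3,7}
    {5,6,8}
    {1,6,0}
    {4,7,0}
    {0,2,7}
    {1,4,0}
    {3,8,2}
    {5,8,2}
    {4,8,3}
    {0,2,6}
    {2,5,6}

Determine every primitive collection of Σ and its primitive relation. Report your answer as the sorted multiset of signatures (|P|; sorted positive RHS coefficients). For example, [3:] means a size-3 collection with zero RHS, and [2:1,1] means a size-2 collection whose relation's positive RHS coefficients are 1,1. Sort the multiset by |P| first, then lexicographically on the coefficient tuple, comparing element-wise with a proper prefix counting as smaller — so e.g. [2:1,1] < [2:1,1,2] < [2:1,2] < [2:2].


Minimal non-faces — 16 found among 9 rays, 14 max cones:

  {1,3}:  v_{1} + v_{3} = 0 — sig = [2:]
  {2,4}:  v_{2} + v_{4} = 0 — sig = [2:]
  {0,3}:  v_{0} + v_{3} = v_{7} — sig = [2:1]
  {0,8}:  v_{0} + v_{8} = v_{3} — sig = [2:1]
  {1,2}:  v_{1} + v_{2} = v_{6} — sig = [2:1]
  {1,7}:  v_{1} + v_{7} = v_{0} — sig = [2:1]
  {3,6}:  v_{3} + v_{6} = v_{2} — sig = [2:1]
  {4,6}:  v_{4} + v_{6} = v_{1} — sig = [2:1]
  {4,5}:  v_{4} + v_{5} = v_{6} + v_{8} — sig = [2:1,1]
  {6,7}:  v_{6} + v_{7} = v_{0} + v_{2} — sig = [2:1,1]
  {1,5}:  v_{1} + v_{5} = 2·v_{6} + v_{8} — sig = [2:1,2]
  {3,5}:  v_{3} + v_{5} = 2·v_{2} + v_{8} — sig = [2:1,2]
  {5,7}:  v_{5} + v_{7} = 2·v_{2} + v_{3} — sig = [2:1,2]
  {0,5}:  v_{0} + v_{5} = 2·v_{2} — sig = [2:2]
  {7,8}:  v_{7} + v_{8} = 2·v_{3} — sig = [2:2]
  {2,6,8}:  v_{2} + v_{6} + v_{8} = v_{5} — sig = [3:1]

Sorted signature multiset PRS(X):
{ [2:] ×2,  [2:1] ×6,  [2:1,1] ×2,  [2:1,2] ×3,  [2:2] ×2,  [3:1] }


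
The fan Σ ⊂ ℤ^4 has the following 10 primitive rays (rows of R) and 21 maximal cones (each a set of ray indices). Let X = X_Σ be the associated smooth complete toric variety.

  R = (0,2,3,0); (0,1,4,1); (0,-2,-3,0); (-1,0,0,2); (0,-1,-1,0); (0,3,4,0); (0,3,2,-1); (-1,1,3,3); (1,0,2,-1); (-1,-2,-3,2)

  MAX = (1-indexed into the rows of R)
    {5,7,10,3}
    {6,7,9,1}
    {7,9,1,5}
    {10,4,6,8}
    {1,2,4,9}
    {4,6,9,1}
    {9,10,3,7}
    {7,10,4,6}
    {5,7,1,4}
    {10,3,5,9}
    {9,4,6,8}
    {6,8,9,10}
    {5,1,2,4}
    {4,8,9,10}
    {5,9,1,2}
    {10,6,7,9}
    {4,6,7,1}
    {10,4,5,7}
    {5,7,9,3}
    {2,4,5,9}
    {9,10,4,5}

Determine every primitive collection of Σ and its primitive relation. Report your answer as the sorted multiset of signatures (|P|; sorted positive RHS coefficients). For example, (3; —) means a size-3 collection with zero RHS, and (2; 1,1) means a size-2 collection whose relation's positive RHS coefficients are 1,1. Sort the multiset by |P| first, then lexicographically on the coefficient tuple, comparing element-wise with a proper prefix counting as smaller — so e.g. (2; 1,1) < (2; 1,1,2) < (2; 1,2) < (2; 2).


18 minimal non-faces of Δ(Σ) (on 10 rays):

  {1,3}:  v_{1} + v_{3} = 0 ; sig = (2; —)
  {1,10}:  v_{1} + v_{10} = v_{4} ; sig = (2; 1)
  {3,4}:  v_{3} + v_{4} = v_{10} ; sig = (2; 1)
  {5,6}:  v_{5} + v_{6} = v_{1} ; sig = (2; 1)
  {2,3}:  v_{2} + v_{3} = v_{4} + v_{5} + v_{9} ; sig = (2; 1,1,1)
  {3,6}:  v_{3} + v_{6} = v_{7} + v_{9} + v_{10} ; sig = (2; 1,1,1)
  {1,8}:  v_{1} + v_{8} = 2·v_{4} + v_{6} + v_{9} ; sig = (2; 1,1,2)
  {2,6}:  v_{2} + v_{6} = 2·v_{1} + v_{4} + v_{9} ; sig = (2; 1,1,2)
  {2,10}:  v_{2} + v_{10} = 2·v_{4} + v_{5} + v_{9} ; sig = (2; 1,1,2)
  {3,8}:  v_{3} + v_{8} = v_{6} + v_{9} + 2·v_{10} ; sig = (2; 1,1,2)
  {5,8}:  v_{5} + v_{8} = 2·v_{4} + v_{9} ; sig = (2; 1,2)
  {7,8}:  v_{7} + v_{8} = 2·v_{6} + v_{10} ; sig = (2; 1,2)
  {2,8}:  v_{2} + v_{8} = v_{1} + 3·v_{4} + 2·v_{9} ; sig = (2; 1,2,3)
  {2,7}:  v_{2} + v_{7} = 2·v_{1} ; sig = (2; 2)
  {4,7,9}:  v_{4} + v_{7} + v_{9} = v_{6} ; sig = (3; 1)
  {5,7,9,10}:  v_{5} + v_{7} + v_{9} + v_{10} = 0 ; sig = (4; —)
  {1,4,5,9}:  v_{1} + v_{4} + v_{5} + v_{9} = v_{2} ; sig = (4; 1)
  {4,6,9,10}:  v_{4} + v_{6} + v_{9} + v_{10} = v_{8} ; sig = (4; 1)

so the primitive-relation signature multiset is
    |P|=2: 14 collections, coeffs (), (1), (1), (1), (1,1,1), (1,1,1), (1,1,2), (1,1,2), (1,1,2), (1,1,2), (1,2), (1,2), (1,2,3), (2)
    |P|=3: 1 collection, coeffs (1)
    |P|=4: 3 collections, coeffs (), (1), (1)


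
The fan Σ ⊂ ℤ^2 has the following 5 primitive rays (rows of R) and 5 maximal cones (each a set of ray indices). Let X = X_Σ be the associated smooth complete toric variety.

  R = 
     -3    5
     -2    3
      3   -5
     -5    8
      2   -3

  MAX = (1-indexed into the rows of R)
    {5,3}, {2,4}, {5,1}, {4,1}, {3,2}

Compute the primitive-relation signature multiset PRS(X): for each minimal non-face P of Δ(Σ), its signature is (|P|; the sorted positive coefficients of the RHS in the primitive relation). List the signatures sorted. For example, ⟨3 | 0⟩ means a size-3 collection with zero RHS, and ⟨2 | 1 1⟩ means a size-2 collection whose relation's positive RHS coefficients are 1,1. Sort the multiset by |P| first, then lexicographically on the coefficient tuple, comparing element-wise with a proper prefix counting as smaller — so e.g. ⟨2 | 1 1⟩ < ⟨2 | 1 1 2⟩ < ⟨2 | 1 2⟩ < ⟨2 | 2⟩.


Σ has 5 primitive collections:

  {1,3}:  v_{1} + v_{3} = 0  →  sig = ⟨2 | 0⟩
  {2,5}:  v_{2} + v_{5} = 0  →  sig = ⟨2 | 0⟩
  {1,2}:  v_{1} + v_{2} = v_{4}  →  sig = ⟨2 | 1⟩
  {3,4}:  v_{3} + v_{4} = v_{2}  →  sig = ⟨2 | 1⟩
  {4,5}:  v_{4} + v_{5} = v_{1}  →  sig = ⟨2 | 1⟩

Sorted signature multiset PRS(X):
    ⟨2 | 0⟩
    ⟨2 | 0⟩
    ⟨2 | 1⟩
    ⟨2 | 1⟩
    ⟨2 | 1⟩


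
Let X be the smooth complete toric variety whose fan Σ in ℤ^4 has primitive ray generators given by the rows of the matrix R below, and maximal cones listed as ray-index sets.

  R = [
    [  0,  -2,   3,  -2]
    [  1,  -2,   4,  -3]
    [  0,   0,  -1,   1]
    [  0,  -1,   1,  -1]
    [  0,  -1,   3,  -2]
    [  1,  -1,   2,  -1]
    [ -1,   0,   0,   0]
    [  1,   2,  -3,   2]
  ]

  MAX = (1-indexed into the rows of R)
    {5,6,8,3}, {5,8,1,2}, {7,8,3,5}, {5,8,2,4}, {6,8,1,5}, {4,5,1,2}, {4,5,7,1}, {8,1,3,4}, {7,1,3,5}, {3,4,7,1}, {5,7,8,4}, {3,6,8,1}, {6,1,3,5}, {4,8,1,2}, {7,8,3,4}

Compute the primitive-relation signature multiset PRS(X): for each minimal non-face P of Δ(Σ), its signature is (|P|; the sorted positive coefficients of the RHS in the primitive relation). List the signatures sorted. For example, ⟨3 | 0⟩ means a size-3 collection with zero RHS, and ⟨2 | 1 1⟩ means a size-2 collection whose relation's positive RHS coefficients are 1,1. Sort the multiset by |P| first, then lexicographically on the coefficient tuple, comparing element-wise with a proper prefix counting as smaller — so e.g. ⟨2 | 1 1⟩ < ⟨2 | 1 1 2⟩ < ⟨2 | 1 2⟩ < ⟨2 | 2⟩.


|primitive collections| = 9. Relations:

  • {2,7}:  v_{2} + v_{7} = v_{4} + v_{5}  so sig = ⟨2 | 1 1⟩
  • {6,7}:  v_{6} + v_{7} = v_{3} + v_{5}  so sig = ⟨2 | 1 1⟩
  • {2,3}:  v_{2} + v_{3} = 2·v_{1} + v_{8}  so sig = ⟨2 | 1 2⟩
  • {4,6}:  v_{4} + v_{6} = 2·v_{1} + v_{8}  so sig = ⟨2 | 1 2⟩
  • {2,6}:  v_{2} + v_{6} = 3·v_{1} + v_{5} + 2·v_{8}  so sig = ⟨2 | 1 2 3⟩
  • {1,7,8}:  v_{1} + v_{7} + v_{8} = 0  so sig = ⟨3 | 0⟩
  • {3,4,5}:  v_{3} + v_{4} + v_{5} = v_{1}  so sig = ⟨3 | 1⟩
  • {1,3,5,8}:  v_{1} + v_{3} + v_{5} + v_{8} = v_{6}  so sig = ⟨4 | 1⟩
  • {1,4,5,8}:  v_{1} + v_{4} + v_{5} + v_{8} = v_{2}  so sig = ⟨4 | 1⟩

Hence PRS(X_Σ) =
    ⟨2 | 1 1⟩
    ⟨2 | 1 1⟩
    ⟨2 | 1 2⟩
    ⟨2 | 1 2⟩
    ⟨2 | 1 2 3⟩
    ⟨3 | 0⟩
    ⟨3 | 1⟩
    ⟨4 | 1⟩
    ⟨4 | 1⟩


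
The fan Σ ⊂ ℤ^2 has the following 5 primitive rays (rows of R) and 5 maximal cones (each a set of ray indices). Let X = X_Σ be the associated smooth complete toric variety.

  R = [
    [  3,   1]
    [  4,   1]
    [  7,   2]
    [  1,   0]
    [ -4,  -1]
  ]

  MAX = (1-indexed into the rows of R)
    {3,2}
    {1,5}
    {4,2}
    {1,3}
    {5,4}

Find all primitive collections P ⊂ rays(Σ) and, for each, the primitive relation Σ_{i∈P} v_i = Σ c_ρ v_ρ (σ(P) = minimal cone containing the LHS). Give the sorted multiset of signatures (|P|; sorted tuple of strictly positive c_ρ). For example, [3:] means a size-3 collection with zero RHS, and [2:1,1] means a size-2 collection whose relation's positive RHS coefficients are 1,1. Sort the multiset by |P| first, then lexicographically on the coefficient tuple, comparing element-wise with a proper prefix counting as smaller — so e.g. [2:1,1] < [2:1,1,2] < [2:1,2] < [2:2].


The 5 primitive collections of Σ (r=5, n=2):

  P={2,5}:  v_{2} + v_{5} = 0  ⇒ sig = [2:]
  P={1,2}:  v_{1} + v_{2} = v_{3}  ⇒ sig = [2:1]
  P={1,4}:  v_{1} + v_{4} = v_{2}  ⇒ sig = [2:1]
  P={3,5}:  v_{3} + v_{5} = v_{1}  ⇒ sig = [2:1]
  P={3,4}:  v_{3} + v_{4} = 2·v_{2}  ⇒ sig = [2:2]

Hence PRS(X_Σ) =
    |P|=2: 5 collections, coeffs (), (1), (1), (1), (2)


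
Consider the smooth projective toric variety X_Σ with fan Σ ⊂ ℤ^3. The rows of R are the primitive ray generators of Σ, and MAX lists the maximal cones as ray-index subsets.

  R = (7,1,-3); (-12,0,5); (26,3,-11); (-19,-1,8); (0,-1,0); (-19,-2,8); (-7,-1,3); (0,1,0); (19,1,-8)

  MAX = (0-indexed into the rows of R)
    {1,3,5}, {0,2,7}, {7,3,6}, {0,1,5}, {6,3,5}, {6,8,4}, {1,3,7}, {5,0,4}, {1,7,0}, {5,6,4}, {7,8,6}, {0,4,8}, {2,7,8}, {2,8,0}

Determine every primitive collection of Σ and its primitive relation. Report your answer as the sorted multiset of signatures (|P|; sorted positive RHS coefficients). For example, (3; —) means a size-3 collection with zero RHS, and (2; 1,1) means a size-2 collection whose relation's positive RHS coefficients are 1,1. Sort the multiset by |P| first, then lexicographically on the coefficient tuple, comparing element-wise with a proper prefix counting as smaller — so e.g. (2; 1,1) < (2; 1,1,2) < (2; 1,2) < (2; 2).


16 minimal non-faces of Δ(Σ) (on 9 rays):

  {0,6}:  v_{0} + v_{6} = 0  →  sig = (2; —)
  {3,8}:  v_{3} + v_{8} = 0  →  sig = (2; —)
  {4,7}:  v_{4} + v_{7} = 0  →  sig = (2; —)
  {0,3}:  v_{0} + v_{3} = v_{1}  →  sig = (2; 1)
  {1,6}:  v_{1} + v_{6} = v_{3}  →  sig = (2; 1)
  {1,8}:  v_{1} + v_{8} = v_{0}  →  sig = (2; 1)
  {2,5}:  v_{2} + v_{5} = v_{0}  →  sig = (2; 1)
  {3,4}:  v_{3} + v_{4} = v_{5}  →  sig = (2; 1)
  {5,7}:  v_{5} + v_{7} = v_{3}  →  sig = (2; 1)
  {5,8}:  v_{5} + v_{8} = v_{4}  →  sig = (2; 1)
  {1,4}:  v_{1} + v_{4} = v_{0} + v_{5}  →  sig = (2; 1,1)
  {2,3}:  v_{2} + v_{3} = v_{0} + v_{7}  →  sig = (2; 1,1)
  {2,4}:  v_{2} + v_{4} = v_{0} + v_{8}  →  sig = (2; 1,1)
  {2,6}:  v_{2} + v_{6} = v_{7} + v_{8}  →  sig = (2; 1,1)
  {1,2}:  v_{1} + v_{2} = 2·v_{0} + v_{7}  →  sig = (2; 1,2)
  {0,7,8}:  v_{0} + v_{7} + v_{8} = v_{2}  →  sig = (3; 1)

Signatures (|P|; sorted positive RHS coefficients), sorted:
{ (2; —) ×3,  (2; 1) ×7,  (2; 1,1) ×4,  (2; 1,2),  (3; 1) }


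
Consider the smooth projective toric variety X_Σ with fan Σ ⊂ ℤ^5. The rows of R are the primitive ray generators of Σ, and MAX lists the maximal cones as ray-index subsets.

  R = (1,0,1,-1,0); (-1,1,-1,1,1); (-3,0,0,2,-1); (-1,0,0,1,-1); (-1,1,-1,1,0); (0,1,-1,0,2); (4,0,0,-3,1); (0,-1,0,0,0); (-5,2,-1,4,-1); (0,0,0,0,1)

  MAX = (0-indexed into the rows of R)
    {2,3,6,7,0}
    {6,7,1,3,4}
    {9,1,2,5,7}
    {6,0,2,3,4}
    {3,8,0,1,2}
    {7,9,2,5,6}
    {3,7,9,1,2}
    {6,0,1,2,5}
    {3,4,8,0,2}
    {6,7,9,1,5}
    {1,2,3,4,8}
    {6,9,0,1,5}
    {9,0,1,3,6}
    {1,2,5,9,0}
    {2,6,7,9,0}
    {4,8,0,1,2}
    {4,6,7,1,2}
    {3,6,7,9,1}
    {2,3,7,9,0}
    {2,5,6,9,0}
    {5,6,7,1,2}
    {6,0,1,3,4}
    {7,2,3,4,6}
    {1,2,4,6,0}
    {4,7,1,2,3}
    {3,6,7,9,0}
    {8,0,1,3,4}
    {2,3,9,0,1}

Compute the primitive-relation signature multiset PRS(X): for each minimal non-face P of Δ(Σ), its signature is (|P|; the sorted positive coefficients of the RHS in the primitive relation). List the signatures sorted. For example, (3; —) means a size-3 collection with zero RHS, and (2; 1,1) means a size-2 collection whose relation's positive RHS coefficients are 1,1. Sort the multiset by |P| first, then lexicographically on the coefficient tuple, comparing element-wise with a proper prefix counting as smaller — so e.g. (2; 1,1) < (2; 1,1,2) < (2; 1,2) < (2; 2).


Minimal non-faces — 14 found among 10 rays, 28 max cones:

  • {3,5}:  v_{3} + v_{5} = v_{1} — sig = (2; 1)
  • {4,9}:  v_{4} + v_{9} = v_{1} — sig = (2; 1)
  • {7,8}:  v_{7} + v_{8} = v_{1} + v_{2} + v_{3} — sig = (2; 1,1,1)
  • {5,8}:  v_{5} + v_{8} = v_{0} + 2·v_{1} + v_{2} + v_{4} — sig = (2; 1,1,1,2)
  • {8,9}:  v_{8} + v_{9} = v_{0} + 2·v_{1} + v_{2} + v_{3} — sig = (2; 1,1,1,2)
  • {4,5}:  v_{4} + v_{5} = 2·v_{1} + v_{2} + v_{6} — sig = (2; 1,1,2)
  • {6,8}:  v_{6} + v_{8} = v_{0} + 2·v_{4} — sig = (2; 1,2)
  • {0,4,7}:  v_{0} + v_{4} + v_{7} = 0 — sig = (3; —)
  • {0,1,7}:  v_{0} + v_{1} + v_{7} = v_{9} — sig = (3; 1)
  • {0,5,7}:  v_{0} + v_{5} + v_{7} = v_{2} + v_{6} + 2·v_{9} — sig = (3; 1,1,2)
  • {2,3,6,9}:  v_{2} + v_{3} + v_{6} + v_{9} = 0 — sig = (4; —)
  • {1,2,3,6}:  v_{1} + v_{2} + v_{3} + v_{6} = v_{4} — sig = (4; 1)
  • {1,2,6,9}:  v_{1} + v_{2} + v_{6} + v_{9} = v_{5} — sig = (4; 1)
  • {0,1,2,3,4}:  v_{0} + v_{1} + v_{2} + v_{3} + v_{4} = v_{8} — sig = (5; 1)

Sorted signature multiset PRS(X):
[(2; 1), (2; 1), (2; 1,1,1), (2; 1,1,1,2), (2; 1,1,1,2), (2; 1,1,2), (2; 1,2), (3; —), (3; 1), (3; 1,1,2), (4; —), (4; 1), (4; 1), (5; 1)]


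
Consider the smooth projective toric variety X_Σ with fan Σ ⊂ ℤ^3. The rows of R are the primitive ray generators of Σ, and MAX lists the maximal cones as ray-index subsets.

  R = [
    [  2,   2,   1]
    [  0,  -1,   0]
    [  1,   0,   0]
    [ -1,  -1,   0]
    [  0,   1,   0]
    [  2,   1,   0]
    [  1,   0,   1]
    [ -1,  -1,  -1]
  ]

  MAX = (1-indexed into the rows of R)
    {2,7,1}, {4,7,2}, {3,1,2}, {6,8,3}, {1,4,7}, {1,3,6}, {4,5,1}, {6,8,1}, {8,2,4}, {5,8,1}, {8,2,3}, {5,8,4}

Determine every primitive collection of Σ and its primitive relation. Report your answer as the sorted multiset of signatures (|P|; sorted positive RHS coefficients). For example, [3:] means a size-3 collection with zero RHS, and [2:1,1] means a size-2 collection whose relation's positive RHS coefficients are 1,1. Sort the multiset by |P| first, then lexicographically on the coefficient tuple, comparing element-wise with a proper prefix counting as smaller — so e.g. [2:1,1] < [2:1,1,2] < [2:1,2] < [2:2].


Δ(Σ) — 8 vertices, 14 min non-faces:

  P = {2,5}:  v_{2} + v_{5} = 0 — sig = [2:]
  P = {3,4}:  v_{3} + v_{4} = v_{2} — sig = [2:1]
  P = {4,6}:  v_{4} + v_{6} = v_{3} — sig = [2:1]
  P = {7,8}:  v_{7} + v_{8} = v_{2} — sig = [2:1]
  P = {3,5}:  v_{3} + v_{5} = v_{1} + v_{8} — sig = [2:1,1]
  P = {5,7}:  v_{5} + v_{7} = v_{1} + v_{4} — sig = [2:1,1]
  P = {6,7}:  v_{6} + v_{7} = v_{1} + v_{2} + v_{3} — sig = [2:1,1,1]
  P = {3,7}:  v_{3} + v_{7} = v_{1} + 2·v_{2} — sig = [2:1,2]
  P = {2,6}:  v_{2} + v_{6} = 2·v_{3} — sig = [2:2]
  P = {5,6}:  v_{5} + v_{6} = 2·v_{1} + 2·v_{8} — sig = [2:2,2]
  P = {1,4,8}:  v_{1} + v_{4} + v_{8} = 0 — sig = [3:]
  P = {1,2,4}:  v_{1} + v_{2} + v_{4} = v_{7} — sig = [3:1]
  P = {1,2,8}:  v_{1} + v_{2} + v_{8} = v_{3} — sig = [3:1]
  P = {1,3,8}:  v_{1} + v_{3} + v_{8} = v_{6} — sig = [3:1]

Signatures (|P|; sorted positive RHS coefficients), sorted:
{ [2:],  [2:1] ×3,  [2:1,1] ×2,  [2:1,1,1],  [2:1,2],  [2:2],  [2:2,2],  [3:],  [3:1] ×3 }


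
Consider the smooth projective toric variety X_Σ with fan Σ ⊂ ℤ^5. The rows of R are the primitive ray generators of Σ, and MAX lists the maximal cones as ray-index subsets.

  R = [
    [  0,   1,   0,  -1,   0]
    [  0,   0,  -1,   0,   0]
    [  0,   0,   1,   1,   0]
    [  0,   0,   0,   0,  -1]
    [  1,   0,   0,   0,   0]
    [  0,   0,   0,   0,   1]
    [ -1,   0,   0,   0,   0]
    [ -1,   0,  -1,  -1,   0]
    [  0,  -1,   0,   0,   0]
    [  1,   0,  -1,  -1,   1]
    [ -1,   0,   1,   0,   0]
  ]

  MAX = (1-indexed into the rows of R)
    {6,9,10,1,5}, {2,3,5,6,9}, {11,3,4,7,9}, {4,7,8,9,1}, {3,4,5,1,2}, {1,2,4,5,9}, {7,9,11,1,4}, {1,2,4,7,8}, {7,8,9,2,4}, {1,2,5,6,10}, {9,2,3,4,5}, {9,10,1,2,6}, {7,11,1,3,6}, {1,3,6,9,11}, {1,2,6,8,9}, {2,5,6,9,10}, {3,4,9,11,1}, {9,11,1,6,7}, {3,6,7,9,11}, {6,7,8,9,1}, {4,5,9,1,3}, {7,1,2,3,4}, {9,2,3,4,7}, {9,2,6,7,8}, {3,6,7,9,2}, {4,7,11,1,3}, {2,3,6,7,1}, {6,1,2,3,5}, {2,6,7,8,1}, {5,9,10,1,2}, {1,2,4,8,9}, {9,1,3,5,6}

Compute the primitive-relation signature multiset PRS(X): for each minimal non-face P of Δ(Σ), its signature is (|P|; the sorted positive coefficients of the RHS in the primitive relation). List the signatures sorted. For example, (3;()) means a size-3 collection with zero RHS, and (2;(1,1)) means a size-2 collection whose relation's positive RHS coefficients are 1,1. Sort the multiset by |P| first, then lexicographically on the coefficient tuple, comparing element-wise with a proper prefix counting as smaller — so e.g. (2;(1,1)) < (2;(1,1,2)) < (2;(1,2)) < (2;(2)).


16 minimal non-faces of Δ(Σ) (on 11 rays):

  P={4,6}:  v_{4} + v_{6} = 0  ⇒ sig = (2;())
  P={5,7}:  v_{5} + v_{7} = 0  ⇒ sig = (2;())
  P={2,11}:  v_{2} + v_{11} = v_{7}  ⇒ sig = (2;(1))
  P={3,8}:  v_{3} + v_{8} = v_{7}  ⇒ sig = (2;(1))
  P={3,10}:  v_{3} + v_{10} = v_{5} + v_{6}  ⇒ sig = (2;(1,1))
  P={5,8}:  v_{5} + v_{8} = v_{1} + v_{2} + v_{9}  ⇒ sig = (2;(1,1,1))
  P={5,11}:  v_{5} + v_{11} = v_{1} + v_{3} + v_{9}  ⇒ sig = (2;(1,1,1))
  P={10,11}:  v_{10} + v_{11} = v_{1} + v_{6} + v_{9}  ⇒ sig = (2;(1,1,1))
  P={4,10}:  v_{4} + v_{10} = v_{1} + v_{2} + v_{5} + v_{9}  ⇒ sig = (2;(1,1,1,1))
  P={7,10}:  v_{7} + v_{10} = v_{1} + v_{2} + v_{6} + v_{9}  ⇒ sig = (2;(1,1,1,1))
  P={8,11}:  v_{8} + v_{11} = v_{1} + 2·v_{7} + v_{9}  ⇒ sig = (2;(1,1,2))
  P={8,10}:  v_{8} + v_{10} = 2·v_{1} + 2·v_{2} + v_{6} + 2·v_{9}  ⇒ sig = (2;(1,2,2,2))
  P={1,2,3,9}:  v_{1} + v_{2} + v_{3} + v_{9} = 0  ⇒ sig = (4;())
  P={1,2,7,9}:  v_{1} + v_{2} + v_{7} + v_{9} = v_{8}  ⇒ sig = (4;(1))
  P={1,3,7,9}:  v_{1} + v_{3} + v_{7} + v_{9} = v_{11}  ⇒ sig = (4;(1))
  P={1,2,5,6,9}:  v_{1} + v_{2} + v_{5} + v_{6} + v_{9} = v_{10}  ⇒ sig = (5;(1))

Hence PRS(X_Σ) =
[(2;()), (2;()), (2;(1)), (2;(1)), (2;(1,1)), (2;(1,1,1)), (2;(1,1,1)), (2;(1,1,1)), (2;(1,1,1,1)), (2;(1,1,1,1)), (2;(1,1,2)), (2;(1,2,2,2)), (4;()), (4;(1)), (4;(1)), (5;(1))]


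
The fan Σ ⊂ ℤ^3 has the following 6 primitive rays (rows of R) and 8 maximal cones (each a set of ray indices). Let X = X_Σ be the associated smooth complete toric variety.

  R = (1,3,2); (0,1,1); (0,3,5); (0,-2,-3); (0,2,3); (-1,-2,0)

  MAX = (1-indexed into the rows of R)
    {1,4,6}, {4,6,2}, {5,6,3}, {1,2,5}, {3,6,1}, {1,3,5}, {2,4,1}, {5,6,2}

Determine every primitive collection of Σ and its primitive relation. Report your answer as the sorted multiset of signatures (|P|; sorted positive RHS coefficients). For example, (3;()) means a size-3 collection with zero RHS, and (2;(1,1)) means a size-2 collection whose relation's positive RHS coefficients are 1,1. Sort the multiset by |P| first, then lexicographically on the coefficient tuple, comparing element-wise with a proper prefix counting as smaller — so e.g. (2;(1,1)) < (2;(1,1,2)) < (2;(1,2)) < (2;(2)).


The 5 primitive collections of Σ (r=6, n=3):

  {4,5}:  v_{4} + v_{5} = 0  ⟹  sig = (2;())
  {3,4}:  v_{3} + v_{4} = v_{1} + v_{6}  ⟹  sig = (2;(1,1))
  {2,3}:  v_{2} + v_{3} = 2·v_{5}  ⟹  sig = (2;(2))
  {1,2,6}:  v_{1} + v_{2} + v_{6} = v_{5}  ⟹  sig = (3;(1))
  {1,5,6}:  v_{1} + v_{5} + v_{6} = v_{3}  ⟹  sig = (3;(1))

Hence PRS(X_Σ) =
    |P|=2: 3 collections, coeffs (), (1,1), (2)
    |P|=3: 2 collections, coeffs (1), (1)


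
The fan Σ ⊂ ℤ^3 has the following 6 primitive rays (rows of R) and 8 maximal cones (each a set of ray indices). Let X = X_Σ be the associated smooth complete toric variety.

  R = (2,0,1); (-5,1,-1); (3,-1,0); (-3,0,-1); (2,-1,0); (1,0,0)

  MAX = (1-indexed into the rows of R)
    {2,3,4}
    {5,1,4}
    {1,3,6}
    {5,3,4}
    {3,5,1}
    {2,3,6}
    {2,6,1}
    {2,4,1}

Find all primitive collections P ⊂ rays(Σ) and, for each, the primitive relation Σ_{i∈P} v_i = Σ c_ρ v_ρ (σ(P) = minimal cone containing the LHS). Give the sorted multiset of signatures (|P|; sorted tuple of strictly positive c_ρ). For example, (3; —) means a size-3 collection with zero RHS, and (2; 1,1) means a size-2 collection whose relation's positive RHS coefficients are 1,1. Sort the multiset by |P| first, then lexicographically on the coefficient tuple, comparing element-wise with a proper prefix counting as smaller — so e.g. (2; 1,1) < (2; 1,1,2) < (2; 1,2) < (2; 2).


Σ has 5 primitive collections:

  P={2,5}:  v_{2} + v_{5} = v_{4}  ⇒ sig = (2; 1)
  P={5,6}:  v_{5} + v_{6} = v_{3}  ⇒ sig = (2; 1)
  P={4,6}:  v_{4} + v_{6} = v_{2} + v_{3}  ⇒ sig = (2; 1,1)
  P={1,2,3}:  v_{1} + v_{2} + v_{3} = 0  ⇒ sig = (3; —)
  P={1,3,4}:  v_{1} + v_{3} + v_{4} = v_{5}  ⇒ sig = (3; 1)

Signatures (|P|; sorted positive RHS coefficients), sorted:
    |P|=2: 3 collections, coeffs (1), (1), (1,1)
    |P|=3: 2 collections, coeffs (), (1)


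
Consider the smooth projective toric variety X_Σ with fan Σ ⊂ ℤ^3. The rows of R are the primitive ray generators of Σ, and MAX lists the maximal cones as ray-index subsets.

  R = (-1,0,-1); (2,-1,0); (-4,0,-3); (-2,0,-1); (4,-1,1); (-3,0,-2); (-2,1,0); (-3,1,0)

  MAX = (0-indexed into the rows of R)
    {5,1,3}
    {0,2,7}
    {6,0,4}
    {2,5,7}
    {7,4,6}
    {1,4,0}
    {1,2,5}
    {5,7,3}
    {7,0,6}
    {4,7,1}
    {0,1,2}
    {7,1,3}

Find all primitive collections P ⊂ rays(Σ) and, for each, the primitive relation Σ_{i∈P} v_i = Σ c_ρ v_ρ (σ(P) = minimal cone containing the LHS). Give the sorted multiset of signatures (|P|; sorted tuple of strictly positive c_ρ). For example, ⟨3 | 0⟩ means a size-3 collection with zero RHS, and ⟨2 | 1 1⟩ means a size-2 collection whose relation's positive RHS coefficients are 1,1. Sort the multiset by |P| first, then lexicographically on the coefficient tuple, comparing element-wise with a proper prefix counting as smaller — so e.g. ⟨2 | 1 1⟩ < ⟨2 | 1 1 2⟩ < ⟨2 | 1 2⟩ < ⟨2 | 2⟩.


Σ has 14 primitive collections:

  • {1,6}:  v_{1} + v_{6} = 0  ⟹  sig = ⟨2 | 0⟩
  • {0,3}:  v_{0} + v_{3} = v_{5}  ⟹  sig = ⟨2 | 1⟩
  • {0,5}:  v_{0} + v_{5} = v_{2}  ⟹  sig = ⟨2 | 1⟩
  • {3,4}:  v_{3} + v_{4} = v_{1}  ⟹  sig = ⟨2 | 1⟩
  • {3,6}:  v_{3} + v_{6} = v_{0} + v_{7}  ⟹  sig = ⟨2 | 1 1⟩
  • {4,5}:  v_{4} + v_{5} = v_{0} + v_{1}  ⟹  sig = ⟨2 | 1 1⟩
  • {2,4}:  v_{2} + v_{4} = 2·v_{0} + v_{1}  ⟹  sig = ⟨2 | 1 2⟩
  • {5,6}:  v_{5} + v_{6} = 2·v_{0} + v_{7}  ⟹  sig = ⟨2 | 1 2⟩
  • {2,6}:  v_{2} + v_{6} = 3·v_{0} + v_{7}  ⟹  sig = ⟨2 | 1 3⟩
  • {2,3}:  v_{2} + v_{3} = 2·v_{5}  ⟹  sig = ⟨2 | 2⟩
  • {0,4,7}:  v_{0} + v_{4} + v_{7} = 0  ⟹  sig = ⟨3 | 0⟩
  • {0,1,7}:  v_{0} + v_{1} + v_{7} = v_{3}  ⟹  sig = ⟨3 | 1⟩
  • {1,2,7}:  v_{1} + v_{2} + v_{7} = v_{3} + v_{5}  ⟹  sig = ⟨3 | 1 1⟩
  • {1,5,7}:  v_{1} + v_{5} + v_{7} = 2·v_{3}  ⟹  sig = ⟨3 | 2⟩

Signatures (|P|; sorted positive RHS coefficients), sorted:
[⟨2 | 0⟩, ⟨2 | 1⟩, ⟨2 | 1⟩, ⟨2 | 1⟩, ⟨2 | 1 1⟩, ⟨2 | 1 1⟩, ⟨2 | 1 2⟩, ⟨2 | 1 2⟩, ⟨2 | 1 3⟩, ⟨2 | 2⟩, ⟨3 | 0⟩, ⟨3 | 1⟩, ⟨3 | 1 1⟩, ⟨3 | 2⟩]


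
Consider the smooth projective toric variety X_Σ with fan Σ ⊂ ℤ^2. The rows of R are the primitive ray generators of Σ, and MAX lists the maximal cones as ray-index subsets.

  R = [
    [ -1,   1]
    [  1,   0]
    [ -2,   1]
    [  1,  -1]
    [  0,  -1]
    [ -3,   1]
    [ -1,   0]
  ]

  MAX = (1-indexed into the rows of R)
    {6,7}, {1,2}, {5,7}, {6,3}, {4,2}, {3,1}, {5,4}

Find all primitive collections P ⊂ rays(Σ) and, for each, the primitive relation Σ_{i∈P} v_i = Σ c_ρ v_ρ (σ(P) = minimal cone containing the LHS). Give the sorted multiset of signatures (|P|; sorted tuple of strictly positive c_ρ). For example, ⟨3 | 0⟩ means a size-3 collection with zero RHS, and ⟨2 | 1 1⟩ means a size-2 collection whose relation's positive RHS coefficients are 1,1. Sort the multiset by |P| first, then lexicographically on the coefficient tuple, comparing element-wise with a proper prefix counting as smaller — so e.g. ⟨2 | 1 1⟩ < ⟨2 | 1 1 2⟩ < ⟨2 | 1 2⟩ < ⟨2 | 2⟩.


The 14 primitive collections of Σ (r=7, n=2):

  P={1,4}:  v_{1} + v_{4} = 0 ; sig = ⟨2 | 0⟩
  P={2,7}:  v_{2} + v_{7} = 0 ; sig = ⟨2 | 0⟩
  P={1,5}:  v_{1} + v_{5} = v_{7} ; sig = ⟨2 | 1⟩
  P={1,7}:  v_{1} + v_{7} = v_{3} ; sig = ⟨2 | 1⟩
  P={2,3}:  v_{2} + v_{3} = v_{1} ; sig = ⟨2 | 1⟩
  P={2,5}:  v_{2} + v_{5} = v_{4} ; sig = ⟨2 | 1⟩
  P={2,6}:  v_{2} + v_{6} = v_{3} ; sig = ⟨2 | 1⟩
  P={3,4}:  v_{3} + v_{4} = v_{7} ; sig = ⟨2 | 1⟩
  P={3,7}:  v_{3} + v_{7} = v_{6} ; sig = ⟨2 | 1⟩
  P={4,7}:  v_{4} + v_{7} = v_{5} ; sig = ⟨2 | 1⟩
  P={1,6}:  v_{1} + v_{6} = 2·v_{3} ; sig = ⟨2 | 2⟩
  P={3,5}:  v_{3} + v_{5} = 2·v_{7} ; sig = ⟨2 | 2⟩
  P={4,6}:  v_{4} + v_{6} = 2·v_{7} ; sig = ⟨2 | 2⟩
  P={5,6}:  v_{5} + v_{6} = 3·v_{7} ; sig = ⟨2 | 3⟩

so the primitive-relation signature multiset is
{ ⟨2 | 0⟩ ×2,  ⟨2 | 1⟩ ×8,  ⟨2 | 2⟩ ×3,  ⟨2 | 3⟩ }


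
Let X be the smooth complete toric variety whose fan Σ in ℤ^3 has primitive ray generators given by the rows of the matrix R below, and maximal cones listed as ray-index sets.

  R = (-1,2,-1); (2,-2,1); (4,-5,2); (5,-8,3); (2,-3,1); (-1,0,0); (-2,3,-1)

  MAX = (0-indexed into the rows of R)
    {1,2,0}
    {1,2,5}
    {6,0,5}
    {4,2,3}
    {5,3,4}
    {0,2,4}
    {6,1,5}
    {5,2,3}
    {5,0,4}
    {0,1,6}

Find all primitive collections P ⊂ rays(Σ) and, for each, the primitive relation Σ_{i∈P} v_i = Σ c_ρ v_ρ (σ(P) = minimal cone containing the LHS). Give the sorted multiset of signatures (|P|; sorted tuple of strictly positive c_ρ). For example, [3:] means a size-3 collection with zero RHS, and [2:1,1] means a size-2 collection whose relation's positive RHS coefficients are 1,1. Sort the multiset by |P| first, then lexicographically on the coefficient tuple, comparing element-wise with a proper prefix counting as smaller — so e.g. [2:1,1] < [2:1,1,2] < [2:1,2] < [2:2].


Σ has 9 primitive collections:

  {4,6}:  v_{4} + v_{6} = 0  ⇒ sig = [2:]
  {1,4}:  v_{1} + v_{4} = v_{2}  ⇒ sig = [2:1]
  {2,6}:  v_{2} + v_{6} = v_{1}  ⇒ sig = [2:1]
  {3,6}:  v_{3} + v_{6} = v_{2} + v_{5}  ⇒ sig = [2:1,1]
  {1,3}:  v_{1} + v_{3} = 2·v_{2} + v_{5}  ⇒ sig = [2:1,2]
  {0,3}:  v_{0} + v_{3} = 2·v_{4}  ⇒ sig = [2:2]
  {0,1,5}:  v_{0} + v_{1} + v_{5} = 0  ⇒ sig = [3:]
  {0,2,5}:  v_{0} + v_{2} + v_{5} = v_{4}  ⇒ sig = [3:1]
  {2,4,5}:  v_{2} + v_{4} + v_{5} = v_{3}  ⇒ sig = [3:1]

so the primitive-relation signature multiset is
{ [2:],  [2:1] ×2,  [2:1,1],  [2:1,2],  [2:2],  [3:],  [3:1] ×2 }


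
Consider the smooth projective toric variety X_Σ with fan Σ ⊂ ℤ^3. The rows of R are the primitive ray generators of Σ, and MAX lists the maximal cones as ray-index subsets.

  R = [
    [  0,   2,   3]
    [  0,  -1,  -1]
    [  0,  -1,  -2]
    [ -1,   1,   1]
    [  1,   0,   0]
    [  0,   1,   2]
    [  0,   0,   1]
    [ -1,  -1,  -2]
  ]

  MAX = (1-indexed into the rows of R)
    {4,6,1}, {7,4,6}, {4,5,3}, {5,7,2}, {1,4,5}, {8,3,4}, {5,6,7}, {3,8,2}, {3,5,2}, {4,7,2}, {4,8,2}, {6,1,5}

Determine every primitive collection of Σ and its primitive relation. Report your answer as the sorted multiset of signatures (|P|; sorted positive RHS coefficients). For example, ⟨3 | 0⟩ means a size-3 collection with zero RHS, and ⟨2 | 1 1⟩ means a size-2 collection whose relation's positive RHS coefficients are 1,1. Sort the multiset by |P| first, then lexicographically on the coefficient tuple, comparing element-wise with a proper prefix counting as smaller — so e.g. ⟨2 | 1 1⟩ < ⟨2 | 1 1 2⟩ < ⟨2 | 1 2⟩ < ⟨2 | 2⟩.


Minimal non-faces — 14 found among 8 rays, 12 max cones:

  {3,6}:  v_{3} + v_{6} = 0  →  sig = ⟨2 | 0⟩
  {1,2}:  v_{1} + v_{2} = v_{6}  →  sig = ⟨2 | 1⟩
  {1,8}:  v_{1} + v_{8} = v_{4}  →  sig = ⟨2 | 1⟩
  {2,6}:  v_{2} + v_{6} = v_{7}  →  sig = ⟨2 | 1⟩
  {3,7}:  v_{3} + v_{7} = v_{2}  →  sig = ⟨2 | 1⟩
  {5,8}:  v_{5} + v_{8} = v_{3}  →  sig = ⟨2 | 1⟩
  {1,3}:  v_{1} + v_{3} = v_{4} + v_{5}  →  sig = ⟨2 | 1 1⟩
  {6,8}:  v_{6} + v_{8} = v_{2} + v_{4}  →  sig = ⟨2 | 1 1⟩
  {7,8}:  v_{7} + v_{8} = 2·v_{2} + v_{4}  →  sig = ⟨2 | 1 2⟩
  {1,7}:  v_{1} + v_{7} = 2·v_{6}  →  sig = ⟨2 | 2⟩
  {2,4,5}:  v_{2} + v_{4} + v_{5} = 0  →  sig = ⟨3 | 0⟩
  {2,3,4}:  v_{2} + v_{3} + v_{4} = v_{8}  →  sig = ⟨3 | 1⟩
  {4,5,6}:  v_{4} + v_{5} + v_{6} = v_{1}  →  sig = ⟨3 | 1⟩
  {4,5,7}:  v_{4} + v_{5} + v_{7} = v_{6}  →  sig = ⟨3 | 1⟩

Hence PRS(X_Σ) =
    |P|=2: 10 collections, coeffs (), (1), (1), (1), (1), (1), (1,1), (1,1), (1,2), (2)
    |P|=3: 4 collections, coeffs (), (1), (1), (1)


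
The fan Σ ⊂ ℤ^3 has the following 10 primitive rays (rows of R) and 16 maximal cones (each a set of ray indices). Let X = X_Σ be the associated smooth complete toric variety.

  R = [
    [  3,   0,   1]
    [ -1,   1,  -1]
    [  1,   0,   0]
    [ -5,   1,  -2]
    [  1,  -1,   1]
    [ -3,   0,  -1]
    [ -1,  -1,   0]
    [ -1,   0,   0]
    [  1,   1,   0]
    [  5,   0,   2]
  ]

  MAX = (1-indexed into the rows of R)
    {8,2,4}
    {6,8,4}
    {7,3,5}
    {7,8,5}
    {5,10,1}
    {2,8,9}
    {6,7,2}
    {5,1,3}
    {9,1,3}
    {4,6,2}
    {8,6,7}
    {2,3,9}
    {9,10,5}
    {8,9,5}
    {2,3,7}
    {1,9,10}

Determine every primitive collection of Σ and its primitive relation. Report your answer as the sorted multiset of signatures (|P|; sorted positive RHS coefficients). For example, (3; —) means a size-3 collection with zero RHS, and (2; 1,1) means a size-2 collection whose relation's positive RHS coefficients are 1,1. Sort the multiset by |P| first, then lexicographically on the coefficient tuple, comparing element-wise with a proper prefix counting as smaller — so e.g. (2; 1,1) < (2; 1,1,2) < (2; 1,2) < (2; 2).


25 minimal non-faces of Δ(Σ) (on 10 rays):

  P = {1,6}:  v_{1} + v_{6} = 0 ; sig = (2; —)
  P = {2,5}:  v_{2} + v_{5} = 0 ; sig = (2; —)
  P = {3,8}:  v_{3} + v_{8} = 0 ; sig = (2; —)
  P = {7,9}:  v_{7} + v_{9} = 0 ; sig = (2; —)
  P = {1,2}:  v_{1} + v_{2} = v_{3} + v_{9} ; sig = (2; 1,1)
  P = {1,4}:  v_{1} + v_{4} = v_{2} + v_{8} ; sig = (2; 1,1)
  P = {1,7}:  v_{1} + v_{7} = v_{3} + v_{5} ; sig = (2; 1,1)
  P = {1,8}:  v_{1} + v_{8} = v_{5} + v_{9} ; sig = (2; 1,1)
  P = {2,10}:  v_{2} + v_{10} = v_{1} + v_{9} ; sig = (2; 1,1)
  P = {3,4}:  v_{3} + v_{4} = v_{2} + v_{6} ; sig = (2; 1,1)
  P = {3,6}:  v_{3} + v_{6} = v_{2} + v_{7} ; sig = (2; 1,1)
  P = {4,5}:  v_{4} + v_{5} = v_{6} + v_{8} ; sig = (2; 1,1)
  P = {4,10}:  v_{4} + v_{10} = v_{8} + v_{9} ; sig = (2; 1,1)
  P = {5,6}:  v_{5} + v_{6} = v_{7} + v_{8} ; sig = (2; 1,1)
  P = {6,9}:  v_{6} + v_{9} = v_{2} + v_{8} ; sig = (2; 1,1)
  P = {6,10}:  v_{6} + v_{10} = v_{5} + v_{9} ; sig = (2; 1,1)
  P = {7,10}:  v_{7} + v_{10} = v_{1} + v_{5} ; sig = (2; 1,1)
  P = {3,10}:  v_{3} + v_{10} = 2·v_{1} ; sig = (2; 2)
  P = {4,7}:  v_{4} + v_{7} = 2·v_{6} ; sig = (2; 2)
  P = {4,9}:  v_{4} + v_{9} = 2·v_{2} + 2·v_{8} ; sig = (2; 2,2)
  P = {8,10}:  v_{8} + v_{10} = 2·v_{5} + 2·v_{9} ; sig = (2; 2,2)
  P = {1,5,9}:  v_{1} + v_{5} + v_{9} = v_{10} ; sig = (3; 1)
  P = {2,6,8}:  v_{2} + v_{6} + v_{8} = v_{4} ; sig = (3; 1)
  P = {2,7,8}:  v_{2} + v_{7} + v_{8} = v_{6} ; sig = (3; 1)
  P = {3,5,9}:  v_{3} + v_{5} + v_{9} = v_{1} ; sig = (3; 1)

so the primitive-relation signature multiset is
    |P|=2: 21 collections, coeffs (), (), (), (), (1,1), (1,1), (1,1), (1,1), (1,1), (1,1), (1,1), (1,1), (1,1), (1,1), (1,1), (1,1), (1,1), (2), (2), (2,2), (2,2)
    |P|=3: 4 collections, coeffs (1), (1), (1), (1)


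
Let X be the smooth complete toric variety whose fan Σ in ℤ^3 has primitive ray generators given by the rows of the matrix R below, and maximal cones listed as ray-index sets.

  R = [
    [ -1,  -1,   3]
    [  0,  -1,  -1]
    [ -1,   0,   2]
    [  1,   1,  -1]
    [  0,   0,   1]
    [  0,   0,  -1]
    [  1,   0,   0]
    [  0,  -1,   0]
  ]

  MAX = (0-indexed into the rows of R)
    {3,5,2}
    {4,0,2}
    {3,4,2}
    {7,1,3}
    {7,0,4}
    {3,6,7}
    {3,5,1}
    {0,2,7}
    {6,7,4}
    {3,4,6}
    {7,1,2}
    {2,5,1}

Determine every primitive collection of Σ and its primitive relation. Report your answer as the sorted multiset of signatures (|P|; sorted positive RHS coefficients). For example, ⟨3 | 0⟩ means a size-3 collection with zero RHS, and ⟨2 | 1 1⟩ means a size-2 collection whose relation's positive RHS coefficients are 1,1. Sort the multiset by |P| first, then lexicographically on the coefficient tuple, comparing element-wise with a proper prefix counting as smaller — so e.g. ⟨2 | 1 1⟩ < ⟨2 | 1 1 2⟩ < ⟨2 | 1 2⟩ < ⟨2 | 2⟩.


The 14 primitive collections of Σ (r=8, n=3):

  P = {4,5}:  v_{4} + v_{5} = 0 — sig = ⟨2 | 0⟩
  P = {1,4}:  v_{1} + v_{4} = v_{7} — sig = ⟨2 | 1⟩
  P = {5,7}:  v_{5} + v_{7} = v_{1} — sig = ⟨2 | 1⟩
  P = {0,5}:  v_{0} + v_{5} = v_{2} + v_{7} — sig = ⟨2 | 1 1⟩
  P = {5,6}:  v_{5} + v_{6} = v_{3} + v_{7} — sig = ⟨2 | 1 1⟩
  P = {0,1}:  v_{0} + v_{1} = v_{2} + 2·v_{7} — sig = ⟨2 | 1 2⟩
  P = {1,6}:  v_{1} + v_{6} = v_{3} + 2·v_{7} — sig = ⟨2 | 1 2⟩
  P = {0,6}:  v_{0} + v_{6} = 3·v_{4} + v_{7} — sig = ⟨2 | 1 3⟩
  P = {0,3}:  v_{0} + v_{3} = 2·v_{4} — sig = ⟨2 | 2⟩
  P = {2,6}:  v_{2} + v_{6} = 2·v_{4} — sig = ⟨2 | 2⟩
  P = {1,2,3}:  v_{1} + v_{2} + v_{3} = 0 — sig = ⟨3 | 0⟩
  P = {2,3,7}:  v_{2} + v_{3} + v_{7} = v_{4} — sig = ⟨3 | 1⟩
  P = {2,4,7}:  v_{2} + v_{4} + v_{7} = v_{0} — sig = ⟨3 | 1⟩
  P = {3,4,7}:  v_{3} + v_{4} + v_{7} = v_{6} — sig = ⟨3 | 1⟩

Sorted signature multiset PRS(X):
{ ⟨2 | 0⟩,  ⟨2 | 1⟩ ×2,  ⟨2 | 1 1⟩ ×2,  ⟨2 | 1 2⟩ ×2,  ⟨2 | 1 3⟩,  ⟨2 | 2⟩ ×2,  ⟨3 | 0⟩,  ⟨3 | 1⟩ ×3 }
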